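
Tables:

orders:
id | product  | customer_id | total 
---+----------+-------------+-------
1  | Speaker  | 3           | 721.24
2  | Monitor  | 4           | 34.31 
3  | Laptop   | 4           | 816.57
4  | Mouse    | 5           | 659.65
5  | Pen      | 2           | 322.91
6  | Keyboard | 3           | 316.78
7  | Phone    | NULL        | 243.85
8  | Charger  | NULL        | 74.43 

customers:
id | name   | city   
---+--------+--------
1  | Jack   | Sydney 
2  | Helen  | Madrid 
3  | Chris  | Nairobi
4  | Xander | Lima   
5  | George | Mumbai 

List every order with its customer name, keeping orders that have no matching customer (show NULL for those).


LEFT JOIN keeps every row from orders (the left table); where customer_id has no match in customers, the customer columns become NULL. Walk through each order:
  - order 1 (Speaker): customer_id=3 -> matches Chris
  - order 2 (Monitor): customer_id=4 -> matches Xander
  - order 3 (Laptop): customer_id=4 -> matches Xander
  - order 4 (Mouse): customer_id=5 -> matches George
  - order 5 (Pen): customer_id=2 -> matches Helen
  - order 6 (Keyboard): customer_id=3 -> matches Chris
  - order 7 (Phone): customer_id=NULL, no match -> kept with NULL
  - order 8 (Charger): customer_id=NULL, no match -> kept with NULL
All 8 rows appear; 2 have NULL customer.

SQL:
SELECT a.product, b.name AS customer
FROM orders a
LEFT JOIN customers b ON a.customer_id = b.id

Result:
product  | customer
---------+---------
Speaker  | Chris   
Monitor  | Xander  
Laptop   | Xander  
Mouse    | George  
Pen      | Helen   
Keyboard | Chris   
Phone    | NULL    
Charger  | NULL    


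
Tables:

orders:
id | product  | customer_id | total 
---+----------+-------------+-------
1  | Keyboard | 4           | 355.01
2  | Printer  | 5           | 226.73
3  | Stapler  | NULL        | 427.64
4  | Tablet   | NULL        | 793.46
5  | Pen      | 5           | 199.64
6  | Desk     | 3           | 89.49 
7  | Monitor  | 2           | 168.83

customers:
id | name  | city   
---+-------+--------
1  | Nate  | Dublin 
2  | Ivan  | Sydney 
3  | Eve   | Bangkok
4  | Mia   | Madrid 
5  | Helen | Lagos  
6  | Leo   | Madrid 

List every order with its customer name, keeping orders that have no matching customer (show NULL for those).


LEFT JOIN keeps every row from orders (the left table); where customer_id has no match in customers, the customer columns become NULL. Walk through each order:
  - order 1 (Keyboard): customer_id=4 -> matches Mia
  - order 2 (Printer): customer_id=5 -> matches Helen
  - order 3 (Stapler): customer_id=NULL, no match -> kept with NULL
  - order 4 (Tablet): customer_id=NULL, no match -> kept with NULL
  - order 5 (Pen): customer_id=5 -> matches Helen
  - order 6 (Desk): customer_id=3 -> matches Eve
  - order 7 (Monitor): customer_id=2 -> matches Ivan
All 7 rows appear; 2 have NULL customer.

SQL:
SELECT a.product, b.name AS customer
FROM orders a
LEFT JOIN customers b ON a.customer_id = b.id

Result:
product  | customer
---------+---------
Keyboard | Mia     
Printer  | Helen   
Stapler  | NULL    
Tablet   | NULL    
Pen      | Helen   
Desk     | Eve     
Monitor  | Ivan    


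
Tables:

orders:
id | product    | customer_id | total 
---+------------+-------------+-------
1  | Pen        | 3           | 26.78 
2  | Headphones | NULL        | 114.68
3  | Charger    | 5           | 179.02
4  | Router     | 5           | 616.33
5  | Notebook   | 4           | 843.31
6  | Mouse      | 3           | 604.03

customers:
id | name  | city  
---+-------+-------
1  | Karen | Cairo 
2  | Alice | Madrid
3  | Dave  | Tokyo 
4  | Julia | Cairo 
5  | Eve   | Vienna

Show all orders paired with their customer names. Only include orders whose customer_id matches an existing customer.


INNER JOIN keeps only orders rows whose customer_id matches an id in customers. Walk through each order:
  - order 1 (Pen): customer_id=3 -> matches Dave
  - order 2 (Headphones): customer_id=NULL, no match -> dropped
  - order 3 (Charger): customer_id=5 -> matches Eve
  - order 4 (Router): customer_id=5 -> matches Eve
  - order 5 (Notebook): customer_id=4 -> matches Julia
  - order 6 (Mouse): customer_id=3 -> matches Dave
So 1 of 6 rows is dropped.

SQL:
SELECT a.product, b.name AS customer
FROM orders a
INNER JOIN customers b ON a.customer_id = b.id

Result:
product  | customer
---------+---------
Pen      | Dave    
Charger  | Eve     
Router   | Eve     
Notebook | Julia   
Mouse    | Dave    


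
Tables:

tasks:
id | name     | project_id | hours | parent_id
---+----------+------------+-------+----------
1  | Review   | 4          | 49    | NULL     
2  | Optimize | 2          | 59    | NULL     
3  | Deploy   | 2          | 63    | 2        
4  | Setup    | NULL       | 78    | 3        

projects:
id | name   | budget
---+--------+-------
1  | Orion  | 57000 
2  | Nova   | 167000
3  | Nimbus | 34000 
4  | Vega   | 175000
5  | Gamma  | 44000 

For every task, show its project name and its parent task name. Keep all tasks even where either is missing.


Two LEFT JOINs from the same base table tasks: one to projects via project_id, one to tasks itself via parent_id. Both are LEFT so every task is preserved.
Match against projects:
  - task 1 (Review): project_id=4 -> matches Vega
  - task 2 (Optimize): project_id=2 -> matches Nova
  - task 3 (Deploy): project_id=2 -> matches Nova
  - task 4 (Setup): project_id=NULL, no match -> kept with NULL
Match against tasks (self):
  - task 1 (Review): parent_id=NULL -> NULL
  - task 2 (Optimize): parent_id=NULL -> NULL
  - task 3 (Deploy): parent_id=2 -> Optimize
  - task 4 (Setup): parent_id=3 -> Deploy

SQL:
SELECT a.name, b.name AS project, c.name AS parent
FROM tasks a
LEFT JOIN projects b ON a.project_id = b.id
LEFT JOIN tasks c ON a.parent_id = c.id

Result:
name     | project | parent  
---------+---------+---------
Review   | Vega    | NULL    
Optimize | Nova    | NULL    
Deploy   | Nova    | Optimize
Setup    | NULL    | Deploy  


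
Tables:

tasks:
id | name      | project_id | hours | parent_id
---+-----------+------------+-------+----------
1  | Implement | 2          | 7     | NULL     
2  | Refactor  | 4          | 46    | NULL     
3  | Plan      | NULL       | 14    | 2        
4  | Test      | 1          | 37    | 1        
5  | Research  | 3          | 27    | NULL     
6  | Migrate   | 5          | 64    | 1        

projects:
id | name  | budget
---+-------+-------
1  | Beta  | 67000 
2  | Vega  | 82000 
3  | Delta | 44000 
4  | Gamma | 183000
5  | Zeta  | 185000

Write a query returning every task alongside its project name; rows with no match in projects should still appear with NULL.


LEFT JOIN keeps every row from tasks (the left table); where project_id has no match in projects, the project columns become NULL. Walk through each task:
  - task 1 (Implement): project_id=2 -> matches Vega
  - task 2 (Refactor): project_id=4 -> matches Gamma
  - task 3 (Plan): project_id=NULL, no match -> kept with NULL
  - task 4 (Test): project_id=1 -> matches Beta
  - task 5 (Research): project_id=3 -> matches Delta
  - task 6 (Migrate): project_id=5 -> matches Zeta
All 6 rows appear; 1 has NULL project.

SQL:
SELECT a.name, b.name AS project
FROM tasks a
LEFT JOIN projects b ON a.project_id = b.id

Result:
name      | project
----------+--------
Implement | Vega   
Refactor  | Gamma  
Plan      | NULL   
Test      | Beta   
Research  | Delta  
Migrate   | Zeta   


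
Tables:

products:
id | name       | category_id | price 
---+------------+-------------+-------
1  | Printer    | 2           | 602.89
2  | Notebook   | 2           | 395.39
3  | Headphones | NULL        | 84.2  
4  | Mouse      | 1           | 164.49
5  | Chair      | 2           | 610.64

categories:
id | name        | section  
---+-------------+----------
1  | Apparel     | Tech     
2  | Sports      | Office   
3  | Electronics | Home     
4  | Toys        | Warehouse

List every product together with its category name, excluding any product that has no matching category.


INNER JOIN keeps only products rows whose category_id matches an id in categories. Walk through each product:
  - product 1 (Printer): category_id=2 -> matches Sports
  - product 2 (Notebook): category_id=2 -> matches Sports
  - product 3 (Headphones): category_id=NULL, no match -> dropped
  - product 4 (Mouse): category_id=1 -> matches Apparel
  - product 5 (Chair): category_id=2 -> matches Sports
So 1 of 5 rows is dropped.

SQL:
SELECT a.name, b.name AS category
FROM products a
INNER JOIN categories b ON a.category_id = b.id

Result:
name     | category
---------+---------
Printer  | Sports  
Notebook | Sports  
Mouse    | Apparel 
Chair    | Sports  


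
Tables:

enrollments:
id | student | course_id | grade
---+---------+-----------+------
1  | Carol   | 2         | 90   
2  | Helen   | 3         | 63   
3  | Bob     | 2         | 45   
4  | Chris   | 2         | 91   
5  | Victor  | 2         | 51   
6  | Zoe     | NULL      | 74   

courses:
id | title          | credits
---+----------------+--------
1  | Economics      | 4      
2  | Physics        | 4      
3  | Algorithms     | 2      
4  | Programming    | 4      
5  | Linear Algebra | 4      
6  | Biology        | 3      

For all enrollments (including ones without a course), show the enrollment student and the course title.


LEFT JOIN keeps every row from enrollments (the left table); where course_id has no match in courses, the course columns become NULL. Walk through each enrollment:
  - enrollment 1 (Carol): course_id=2 -> matches Physics
  - enrollment 2 (Helen): course_id=3 -> matches Algorithms
  - enrollment 3 (Bob): course_id=2 -> matches Physics
  - enrollment 4 (Chris): course_id=2 -> matches Physics
  - enrollment 5 (Victor): course_id=2 -> matches Physics
  - enrollment 6 (Zoe): course_id=NULL, no match -> kept with NULL
All 6 rows appear; 1 has NULL course.

SQL:
SELECT a.student, b.title AS course
FROM enrollments a
LEFT JOIN courses b ON a.course_id = b.id

Result:
student | course    
--------+-----------
Carol   | Physics   
Helen   | Algorithms
Bob     | Physics   
Chris   | Physics   
Victor  | Physics   
Zoe     | NULL      


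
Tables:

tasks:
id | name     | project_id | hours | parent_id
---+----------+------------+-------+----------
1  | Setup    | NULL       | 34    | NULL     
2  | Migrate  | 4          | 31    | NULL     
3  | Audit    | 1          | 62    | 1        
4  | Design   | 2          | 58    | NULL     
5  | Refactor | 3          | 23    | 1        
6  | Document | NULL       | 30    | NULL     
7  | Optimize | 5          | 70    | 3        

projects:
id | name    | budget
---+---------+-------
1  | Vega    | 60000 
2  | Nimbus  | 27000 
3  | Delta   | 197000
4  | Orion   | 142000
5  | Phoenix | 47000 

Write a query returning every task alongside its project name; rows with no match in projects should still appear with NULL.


LEFT JOIN keeps every row from tasks (the left table); where project_id has no match in projects, the project columns become NULL. Walk through each task:
  - task 1 (Setup): project_id=NULL, no match -> kept with NULL
  - task 2 (Migrate): project_id=4 -> matches Orion
  - task 3 (Audit): project_id=1 -> matches Vega
  - task 4 (Design): project_id=2 -> matches Nimbus
  - task 5 (Refactor): project_id=3 -> matches Delta
  - task 6 (Document): project_id=NULL, no match -> kept with NULL
  - task 7 (Optimize): project_id=5 -> matches Phoenix
All 7 rows appear; 2 have NULL project.

SQL:
SELECT a.name, b.name AS project
FROM tasks a
LEFT JOIN projects b ON a.project_id = b.id

Result:
name     | project
---------+--------
Setup    | NULL   
Migrate  | Orion  
Audit    | Vega   
Design   | Nimbus 
Refactor | Delta  
Document | NULL   
Optimize | Phoenix


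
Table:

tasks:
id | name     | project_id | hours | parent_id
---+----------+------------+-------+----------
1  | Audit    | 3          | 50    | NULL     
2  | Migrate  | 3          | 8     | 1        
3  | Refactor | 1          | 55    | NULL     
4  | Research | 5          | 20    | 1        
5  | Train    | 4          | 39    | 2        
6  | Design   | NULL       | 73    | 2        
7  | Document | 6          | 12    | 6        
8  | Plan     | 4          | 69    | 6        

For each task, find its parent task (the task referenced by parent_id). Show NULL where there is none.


This is a self-join: tasks is joined to a second copy of itself, matching each row's parent_id to another row's id. Use LEFT JOIN so rows with parent_id=NULL are kept.
  - task 1 (Audit): parent_id=NULL -> NULL
  - task 2 (Migrate): parent_id=1 -> Audit
  - task 3 (Refactor): parent_id=NULL -> NULL
  - task 4 (Research): parent_id=1 -> Audit
  - task 5 (Train): parent_id=2 -> Migrate
  - task 6 (Design): parent_id=2 -> Migrate
  - task 7 (Document): parent_id=6 -> Design
  - task 8 (Plan): parent_id=6 -> Design

SQL:
SELECT a.name AS item, b.name AS parent
FROM tasks a
LEFT JOIN tasks b ON a.parent_id = b.id

Result:
item     | parent 
---------+--------
Audit    | NULL   
Migrate  | Audit  
Refactor | NULL   
Research | Audit  
Train    | Migrate
Design   | Migrate
Document | Design 
Plan     | Design 


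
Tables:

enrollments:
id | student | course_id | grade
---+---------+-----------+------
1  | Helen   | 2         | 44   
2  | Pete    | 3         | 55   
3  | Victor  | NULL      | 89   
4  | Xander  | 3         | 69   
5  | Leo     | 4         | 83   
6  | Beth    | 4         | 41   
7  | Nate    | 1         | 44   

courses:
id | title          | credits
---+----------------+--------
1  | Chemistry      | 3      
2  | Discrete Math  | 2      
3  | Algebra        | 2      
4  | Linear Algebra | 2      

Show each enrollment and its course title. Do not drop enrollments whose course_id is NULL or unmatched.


LEFT JOIN keeps every row from enrollments (the left table); where course_id has no match in courses, the course columns become NULL. Walk through each enrollment:
  - enrollment 1 (Helen): course_id=2 -> matches Discrete Math
  - enrollment 2 (Pete): course_id=3 -> matches Algebra
  - enrollment 3 (Victor): course_id=NULL, no match -> kept with NULL
  - enrollment 4 (Xander): course_id=3 -> matches Algebra
  - enrollment 5 (Leo): course_id=4 -> matches Linear Algebra
  - enrollment 6 (Beth): course_id=4 -> matches Linear Algebra
  - enrollment 7 (Nate): course_id=1 -> matches Chemistry
All 7 rows appear; 1 has NULL course.

SQL:
SELECT a.student, b.title AS course
FROM enrollments a
LEFT JOIN courses b ON a.course_id = b.id

Result:
student | course        
--------+---------------
Helen   | Discrete Math 
Pete    | Algebra       
Victor  | NULL          
Xander  | Algebra       
Leo     | Linear Algebra
Beth    | Linear Algebra
Nate    | Chemistry     


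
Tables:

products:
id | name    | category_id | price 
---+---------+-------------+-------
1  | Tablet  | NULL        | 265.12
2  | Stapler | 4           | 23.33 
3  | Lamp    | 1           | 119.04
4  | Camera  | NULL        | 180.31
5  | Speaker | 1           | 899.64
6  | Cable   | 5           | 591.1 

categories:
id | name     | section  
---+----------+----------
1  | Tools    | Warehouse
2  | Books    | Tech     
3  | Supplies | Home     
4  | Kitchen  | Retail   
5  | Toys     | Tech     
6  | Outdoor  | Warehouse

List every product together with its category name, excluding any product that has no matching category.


INNER JOIN keeps only products rows whose category_id matches an id in categories. Walk through each product:
  - product 1 (Tablet): category_id=NULL, no match -> dropped
  - product 2 (Stapler): category_id=4 -> matches Kitchen
  - product 3 (Lamp): category_id=1 -> matches Tools
  - product 4 (Camera): category_id=NULL, no match -> dropped
  - product 5 (Speaker): category_id=1 -> matches Tools
  - product 6 (Cable): category_id=5 -> matches Toys
So 2 of 6 rows are dropped.

SQL:
SELECT a.name, b.name AS category
FROM products a
INNER JOIN categories b ON a.category_id = b.id

Result:
name    | category
--------+---------
Stapler | Kitchen 
Lamp    | Tools   
Speaker | Tools   
Cable   | Toys    


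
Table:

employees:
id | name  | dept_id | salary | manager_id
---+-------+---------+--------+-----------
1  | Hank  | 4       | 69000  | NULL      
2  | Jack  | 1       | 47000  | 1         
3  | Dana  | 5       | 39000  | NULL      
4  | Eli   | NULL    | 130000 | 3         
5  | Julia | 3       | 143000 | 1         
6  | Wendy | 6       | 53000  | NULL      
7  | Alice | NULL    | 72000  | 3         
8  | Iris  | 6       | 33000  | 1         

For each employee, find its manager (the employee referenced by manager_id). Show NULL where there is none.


This is a self-join: employees is joined to a second copy of itself, matching each row's manager_id to another row's id. Use LEFT JOIN so rows with manager_id=NULL are kept.
  - employee 1 (Hank): manager_id=NULL -> NULL
  - employee 2 (Jack): manager_id=1 -> Hank
  - employee 3 (Dana): manager_id=NULL -> NULL
  - employee 4 (Eli): manager_id=3 -> Dana
  - employee 5 (Julia): manager_id=1 -> Hank
  - employee 6 (Wendy): manager_id=NULL -> NULL
  - employee 7 (Alice): manager_id=3 -> Dana
  - employee 8 (Iris): manager_id=1 -> Hank

SQL:
SELECT a.name AS item, b.name AS manager
FROM employees a
LEFT JOIN employees b ON a.manager_id = b.id

Result:
item  | manager
------+--------
Hank  | NULL   
Jack  | Hank   
Dana  | NULL   
Eli   | Dana   
Julia | Hank   
Wendy | NULL   
Alice | Dana   
Iris  | Hank   


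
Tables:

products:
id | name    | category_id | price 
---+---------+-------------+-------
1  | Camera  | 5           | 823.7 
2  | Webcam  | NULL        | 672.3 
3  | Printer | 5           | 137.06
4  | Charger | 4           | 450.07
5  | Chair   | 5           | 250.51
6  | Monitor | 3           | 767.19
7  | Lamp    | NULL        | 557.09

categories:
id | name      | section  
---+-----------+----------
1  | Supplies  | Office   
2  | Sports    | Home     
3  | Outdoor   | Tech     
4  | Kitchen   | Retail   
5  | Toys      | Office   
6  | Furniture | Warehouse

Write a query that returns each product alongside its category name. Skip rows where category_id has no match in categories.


INNER JOIN keeps only products rows whose category_id matches an id in categories. Walk through each product:
  - product 1 (Camera): category_id=5 -> matches Toys
  - product 2 (Webcam): category_id=NULL, no match -> dropped
  - product 3 (Printer): category_id=5 -> matches Toys
  - product 4 (Charger): category_id=4 -> matches Kitchen
  - product 5 (Chair): category_id=5 -> matches Toys
  - product 6 (Monitor): category_id=3 -> matches Outdoor
  - product 7 (Lamp): category_id=NULL, no match -> dropped
So 2 of 7 rows are dropped.

SQL:
SELECT a.name, b.name AS category
FROM products a
INNER JOIN categories b ON a.category_id = b.id

Result:
name    | category
--------+---------
Camera  | Toys    
Printer | Toys    
Charger | Kitchen 
Chair   | Toys    
Monitor | Outdoor 


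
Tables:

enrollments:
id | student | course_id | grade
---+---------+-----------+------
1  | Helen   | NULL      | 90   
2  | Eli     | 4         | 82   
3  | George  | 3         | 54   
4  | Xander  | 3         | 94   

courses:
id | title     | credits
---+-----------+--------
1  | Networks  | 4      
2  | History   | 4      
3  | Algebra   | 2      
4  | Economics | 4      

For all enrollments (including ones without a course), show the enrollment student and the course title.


LEFT JOIN keeps every row from enrollments (the left table); where course_id has no match in courses, the course columns become NULL. Walk through each enrollment:
  - enrollment 1 (Helen): course_id=NULL, no match -> kept with NULL
  - enrollment 2 (Eli): course_id=4 -> matches Economics
  - enrollment 3 (George): course_id=3 -> matches Algebra
  - enrollment 4 (Xander): course_id=3 -> matches Algebra
All 4 rows appear; 1 has NULL course.

SQL:
SELECT a.student, b.title AS course
FROM enrollments a
LEFT JOIN courses b ON a.course_id = b.id

Result:
student | course   
--------+----------
Helen   | NULL     
Eli     | Economics
George  | Algebra  
Xander  | Algebra  


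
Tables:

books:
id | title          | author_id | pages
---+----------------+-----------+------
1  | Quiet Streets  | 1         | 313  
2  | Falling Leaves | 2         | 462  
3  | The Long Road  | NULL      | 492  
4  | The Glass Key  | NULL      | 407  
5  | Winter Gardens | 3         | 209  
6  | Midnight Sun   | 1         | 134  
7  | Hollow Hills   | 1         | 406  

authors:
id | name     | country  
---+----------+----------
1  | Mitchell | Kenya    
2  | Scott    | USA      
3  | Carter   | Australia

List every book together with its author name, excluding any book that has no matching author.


INNER JOIN keeps only books rows whose author_id matches an id in authors. Walk through each book:
  - book 1 (Quiet Streets): author_id=1 -> matches Mitchell
  - book 2 (Falling Leaves): author_id=2 -> matches Scott
  - book 3 (The Long Road): author_id=NULL, no match -> dropped
  - book 4 (The Glass Key): author_id=NULL, no match -> dropped
  - book 5 (Winter Gardens): author_id=3 -> matches Carter
  - book 6 (Midnight Sun): author_id=1 -> matches Mitchell
  - book 7 (Hollow Hills): author_id=1 -> matches Mitchell
So 2 of 7 rows are dropped.

SQL:
SELECT a.title, b.name AS author
FROM books a
INNER JOIN authors b ON a.author_id = b.id

Result:
title          | author  
---------------+---------
Quiet Streets  | Mitchell
Falling Leaves | Scott   
Winter Gardens | Carter  
Midnight Sun   | Mitchell
Hollow Hills   | Mitchell


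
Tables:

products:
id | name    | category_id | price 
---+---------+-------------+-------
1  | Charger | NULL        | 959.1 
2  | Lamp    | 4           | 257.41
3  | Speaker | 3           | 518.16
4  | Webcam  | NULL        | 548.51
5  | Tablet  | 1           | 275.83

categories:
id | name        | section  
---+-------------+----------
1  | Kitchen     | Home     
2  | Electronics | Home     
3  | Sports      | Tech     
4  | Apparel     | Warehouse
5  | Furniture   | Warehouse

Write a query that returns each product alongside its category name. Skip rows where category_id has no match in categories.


INNER JOIN keeps only products rows whose category_id matches an id in categories. Walk through each product:
  - product 1 (Charger): category_id=NULL, no match -> dropped
  - product 2 (Lamp): category_id=4 -> matches Apparel
  - product 3 (Speaker): category_id=3 -> matches Sports
  - product 4 (Webcam): category_id=NULL, no match -> dropped
  - product 5 (Tablet): category_id=1 -> matches Kitchen
So 2 of 5 rows are dropped.

SQL:
SELECT a.name, b.name AS category
FROM products a
INNER JOIN categories b ON a.category_id = b.id

Result:
name    | category
--------+---------
Lamp    | Apparel 
Speaker | Sports  
Tablet  | Kitchen 


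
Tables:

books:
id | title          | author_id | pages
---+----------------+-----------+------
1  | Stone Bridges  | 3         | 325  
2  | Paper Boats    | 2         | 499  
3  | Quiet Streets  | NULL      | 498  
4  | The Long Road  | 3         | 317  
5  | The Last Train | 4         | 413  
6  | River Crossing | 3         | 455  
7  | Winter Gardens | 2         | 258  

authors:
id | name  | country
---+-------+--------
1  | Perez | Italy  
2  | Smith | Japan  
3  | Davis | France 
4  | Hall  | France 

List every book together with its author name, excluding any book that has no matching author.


INNER JOIN keeps only books rows whose author_id matches an id in authors. Walk through each book:
  - book 1 (Stone Bridges): author_id=3 -> matches Davis
  - book 2 (Paper Boats): author_id=2 -> matches Smith
  - book 3 (Quiet Streets): author_id=NULL, no match -> dropped
  - book 4 (The Long Road): author_id=3 -> matches Davis
  - book 5 (The Last Train): author_id=4 -> matches Hall
  - book 6 (River Crossing): author_id=3 -> matches Davis
  - book 7 (Winter Gardens): author_id=2 -> matches Smith
So 1 of 7 rows is dropped.

SQL:
SELECT a.title, b.name AS author
FROM books a
INNER JOIN authors b ON a.author_id = b.id

Result:
title          | author
---------------+-------
Stone Bridges  | Davis 
Paper Boats    | Smith 
The Long Road  | Davis 
The Last Train | Hall  
River Crossing | Davis 
Winter Gardens | Smith 


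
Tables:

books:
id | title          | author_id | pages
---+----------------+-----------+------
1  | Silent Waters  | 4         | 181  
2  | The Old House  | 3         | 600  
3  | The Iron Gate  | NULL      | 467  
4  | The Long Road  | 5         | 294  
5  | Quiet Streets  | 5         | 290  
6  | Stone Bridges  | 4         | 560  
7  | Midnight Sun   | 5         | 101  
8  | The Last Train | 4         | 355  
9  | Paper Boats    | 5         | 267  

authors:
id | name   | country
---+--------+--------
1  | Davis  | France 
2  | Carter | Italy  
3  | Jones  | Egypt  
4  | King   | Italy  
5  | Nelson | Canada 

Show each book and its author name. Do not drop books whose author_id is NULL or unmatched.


LEFT JOIN keeps every row from books (the left table); where author_id has no match in authors, the author columns become NULL. Walk through each book:
  - book 1 (Silent Waters): author_id=4 -> matches King
  - book 2 (The Old House): author_id=3 -> matches Jones
  - book 3 (The Iron Gate): author_id=NULL, no match -> kept with NULL
  - book 4 (The Long Road): author_id=5 -> matches Nelson
  - book 5 (Quiet Streets): author_id=5 -> matches Nelson
  - book 6 (Stone Bridges): author_id=4 -> matches King
  - book 7 (Midnight Sun): author_id=5 -> matches Nelson
  - book 8 (The Last Train): author_id=4 -> matches King
  - book 9 (Paper Boats): author_id=5 -> matches Nelson
All 9 rows appear; 1 has NULL author.

SQL:
SELECT a.title, b.name AS author
FROM books a
LEFT JOIN authors b ON a.author_id = b.id

Result:
title          | author
---------------+-------
Silent Waters  | King  
The Old House  | Jones 
The Iron Gate  | NULL  
The Long Road  | Nelson
Quiet Streets  | Nelson
Stone Bridges  | King  
Midnight Sun   | Nelson
The Last Train | King  
Paper Boats    | Nelson


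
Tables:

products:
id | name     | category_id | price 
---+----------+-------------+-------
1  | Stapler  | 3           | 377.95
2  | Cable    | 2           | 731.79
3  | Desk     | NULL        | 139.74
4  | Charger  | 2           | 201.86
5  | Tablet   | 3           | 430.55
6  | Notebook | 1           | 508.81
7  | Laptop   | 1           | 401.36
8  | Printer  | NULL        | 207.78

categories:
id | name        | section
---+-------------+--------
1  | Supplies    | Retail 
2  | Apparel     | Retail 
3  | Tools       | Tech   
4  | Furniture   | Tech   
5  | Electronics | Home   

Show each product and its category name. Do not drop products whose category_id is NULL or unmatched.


LEFT JOIN keeps every row from products (the left table); where category_id has no match in categories, the category columns become NULL. Walk through each product:
  - product 1 (Stapler): category_id=3 -> matches Tools
  - product 2 (Cable): category_id=2 -> matches Apparel
  - product 3 (Desk): category_id=NULL, no match -> kept with NULL
  - product 4 (Charger): category_id=2 -> matches Apparel
  - product 5 (Tablet): category_id=3 -> matches Tools
  - product 6 (Notebook): category_id=1 -> matches Supplies
  - product 7 (Laptop): category_id=1 -> matches Supplies
  - product 8 (Printer): category_id=NULL, no match -> kept with NULL
All 8 rows appear; 2 have NULL category.

SQL:
SELECT a.name, b.name AS category
FROM products a
LEFT JOIN categories b ON a.category_id = b.id

Result:
name     | category
---------+---------
Stapler  | Tools   
Cable    | Apparel 
Desk     | NULL    
Charger  | Apparel 
Tablet   | Tools   
Notebook | Supplies
Laptop   | Supplies
Printer  | NULL    


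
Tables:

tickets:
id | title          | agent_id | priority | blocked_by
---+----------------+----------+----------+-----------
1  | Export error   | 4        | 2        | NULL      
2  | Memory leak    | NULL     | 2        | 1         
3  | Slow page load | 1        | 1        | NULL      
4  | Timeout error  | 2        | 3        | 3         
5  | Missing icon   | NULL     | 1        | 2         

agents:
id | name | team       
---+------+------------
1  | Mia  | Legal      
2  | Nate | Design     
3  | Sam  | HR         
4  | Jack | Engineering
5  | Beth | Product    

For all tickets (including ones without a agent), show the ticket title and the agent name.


LEFT JOIN keeps every row from tickets (the left table); where agent_id has no match in agents, the agent columns become NULL. Walk through each ticket:
  - ticket 1 (Export error): agent_id=4 -> matches Jack
  - ticket 2 (Memory leak): agent_id=NULL, no match -> kept with NULL
  - ticket 3 (Slow page load): agent_id=1 -> matches Mia
  - ticket 4 (Timeout error): agent_id=2 -> matches Nate
  - ticket 5 (Missing icon): agent_id=NULL, no match -> kept with NULL
All 5 rows appear; 2 have NULL agent.

SQL:
SELECT a.title, b.name AS agent
FROM tickets a
LEFT JOIN agents b ON a.agent_id = b.id

Result:
title          | agent
---------------+------
Export error   | Jack 
Memory leak    | NULL 
Slow page load | Mia  
Timeout error  | Nate 
Missing icon   | NULL 


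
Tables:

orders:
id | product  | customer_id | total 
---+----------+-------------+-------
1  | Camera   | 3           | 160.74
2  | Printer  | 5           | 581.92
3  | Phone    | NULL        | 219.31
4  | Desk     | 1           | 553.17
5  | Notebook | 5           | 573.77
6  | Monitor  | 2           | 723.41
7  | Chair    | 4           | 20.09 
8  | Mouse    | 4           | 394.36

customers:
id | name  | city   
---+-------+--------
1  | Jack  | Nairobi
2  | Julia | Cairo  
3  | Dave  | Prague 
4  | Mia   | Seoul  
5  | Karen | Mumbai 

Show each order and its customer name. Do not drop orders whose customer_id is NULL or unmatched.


LEFT JOIN keeps every row from orders (the left table); where customer_id has no match in customers, the customer columns become NULL. Walk through each order:
  - order 1 (Camera): customer_id=3 -> matches Dave
  - order 2 (Printer): customer_id=5 -> matches Karen
  - order 3 (Phone): customer_id=NULL, no match -> kept with NULL
  - order 4 (Desk): customer_id=1 -> matches Jack
  - order 5 (Notebook): customer_id=5 -> matches Karen
  - order 6 (Monitor): customer_id=2 -> matches Julia
  - order 7 (Chair): customer_id=4 -> matches Mia
  - order 8 (Mouse): customer_id=4 -> matches Mia
All 8 rows appear; 1 has NULL customer.

SQL:
SELECT a.product, b.name AS customer
FROM orders a
LEFT JOIN customers b ON a.customer_id = b.id

Result:
product  | customer
---------+---------
Camera   | Dave    
Printer  | Karen   
Phone    | NULL    
Desk     | Jack    
Notebook | Karen   
Monitor  | Julia   
Chair    | Mia     
Mouse    | Mia     


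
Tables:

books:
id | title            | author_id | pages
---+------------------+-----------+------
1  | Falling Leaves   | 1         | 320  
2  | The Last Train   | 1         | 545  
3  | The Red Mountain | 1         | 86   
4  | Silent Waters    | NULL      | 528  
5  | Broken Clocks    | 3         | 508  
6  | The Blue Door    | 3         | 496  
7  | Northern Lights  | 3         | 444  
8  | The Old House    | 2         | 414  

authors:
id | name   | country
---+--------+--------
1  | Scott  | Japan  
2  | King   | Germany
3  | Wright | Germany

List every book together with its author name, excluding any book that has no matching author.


INNER JOIN keeps only books rows whose author_id matches an id in authors. Walk through each book:
  - book 1 (Falling Leaves): author_id=1 -> matches Scott
  - book 2 (The Last Train): author_id=1 -> matches Scott
  - book 3 (The Red Mountain): author_id=1 -> matches Scott
  - book 4 (Silent Waters): author_id=NULL, no match -> dropped
  - book 5 (Broken Clocks): author_id=3 -> matches Wright
  - book 6 (The Blue Door): author_id=3 -> matches Wright
  - book 7 (Northern Lights): author_id=3 -> matches Wright
  - book 8 (The Old House): author_id=2 -> matches King
So 1 of 8 rows is dropped.

SQL:
SELECT a.title, b.name AS author
FROM books a
INNER JOIN authors b ON a.author_id = b.id

Result:
title            | author
-----------------+-------
Falling Leaves   | Scott 
The Last Train   | Scott 
The Red Mountain | Scott 
Broken Clocks    | Wright
The Blue Door    | Wright
Northern Lights  | Wright
The Old House    | King  


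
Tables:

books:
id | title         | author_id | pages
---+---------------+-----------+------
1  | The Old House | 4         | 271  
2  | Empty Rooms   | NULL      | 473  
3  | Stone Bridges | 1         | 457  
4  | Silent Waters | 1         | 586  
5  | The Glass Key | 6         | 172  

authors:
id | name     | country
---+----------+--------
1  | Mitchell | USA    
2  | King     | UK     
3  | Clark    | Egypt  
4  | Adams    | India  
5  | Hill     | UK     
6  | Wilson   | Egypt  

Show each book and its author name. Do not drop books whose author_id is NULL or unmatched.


LEFT JOIN keeps every row from books (the left table); where author_id has no match in authors, the author columns become NULL. Walk through each book:
  - book 1 (The Old House): author_id=4 -> matches Adams
  - book 2 (Empty Rooms): author_id=NULL, no match -> kept with NULL
  - book 3 (Stone Bridges): author_id=1 -> matches Mitchell
  - book 4 (Silent Waters): author_id=1 -> matches Mitchell
  - book 5 (The Glass Key): author_id=6 -> matches Wilson
All 5 rows appear; 1 has NULL author.

SQL:
SELECT a.title, b.name AS author
FROM books a
LEFT JOIN authors b ON a.author_id = b.id

Result:
title         | author  
--------------+---------
The Old House | Adams   
Empty Rooms   | NULL    
Stone Bridges | Mitchell
Silent Waters | Mitchell
The Glass Key | Wilson  


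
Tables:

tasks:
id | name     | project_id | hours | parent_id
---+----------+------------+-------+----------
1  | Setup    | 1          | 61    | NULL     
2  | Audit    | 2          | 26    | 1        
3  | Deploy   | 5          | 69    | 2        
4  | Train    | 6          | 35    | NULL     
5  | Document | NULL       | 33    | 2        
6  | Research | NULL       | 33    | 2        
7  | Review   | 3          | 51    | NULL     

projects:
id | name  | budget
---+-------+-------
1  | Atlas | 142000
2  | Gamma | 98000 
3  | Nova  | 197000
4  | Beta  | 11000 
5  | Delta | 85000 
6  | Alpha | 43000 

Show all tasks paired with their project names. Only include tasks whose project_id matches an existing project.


INNER JOIN keeps only tasks rows whose project_id matches an id in projects. Walk through each task:
  - task 1 (Setup): project_id=1 -> matches Atlas
  - task 2 (Audit): project_id=2 -> matches Gamma
  - task 3 (Deploy): project_id=5 -> matches Delta
  - task 4 (Train): project_id=6 -> matches Alpha
  - task 5 (Document): project_id=NULL, no match -> dropped
  - task 6 (Research): project_id=NULL, no match -> dropped
  - task 7 (Review): project_id=3 -> matches Nova
So 2 of 7 rows are dropped.

SQL:
SELECT a.name, b.name AS project
FROM tasks a
INNER JOIN projects b ON a.project_id = b.id

Result:
name   | project
-------+--------
Setup  | Atlas  
Audit  | Gamma  
Deploy | Delta  
Train  | Alpha  
Review | Nova   


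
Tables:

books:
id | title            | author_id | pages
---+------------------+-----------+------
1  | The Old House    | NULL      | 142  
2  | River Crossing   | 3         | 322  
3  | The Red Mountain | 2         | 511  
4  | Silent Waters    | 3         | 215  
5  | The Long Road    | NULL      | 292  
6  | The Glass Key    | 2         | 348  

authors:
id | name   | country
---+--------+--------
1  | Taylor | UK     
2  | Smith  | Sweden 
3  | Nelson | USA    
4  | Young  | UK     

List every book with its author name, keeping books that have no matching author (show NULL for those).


LEFT JOIN keeps every row from books (the left table); where author_id has no match in authors, the author columns become NULL. Walk through each book:
  - book 1 (The Old House): author_id=NULL, no match -> kept with NULL
  - book 2 (River Crossing): author_id=3 -> matches Nelson
  - book 3 (The Red Mountain): author_id=2 -> matches Smith
  - book 4 (Silent Waters): author_id=3 -> matches Nelson
  - book 5 (The Long Road): author_id=NULL, no match -> kept with NULL
  - book 6 (The Glass Key): author_id=2 -> matches Smith
All 6 rows appear; 2 have NULL author.

SQL:
SELECT a.title, b.name AS author
FROM books a
LEFT JOIN authors b ON a.author_id = b.id

Result:
title            | author
-----------------+-------
The Old House    | NULL  
River Crossing   | Nelson
The Red Mountain | Smith 
Silent Waters    | Nelson
The Long Road    | NULL  
The Glass Key    | Smith 


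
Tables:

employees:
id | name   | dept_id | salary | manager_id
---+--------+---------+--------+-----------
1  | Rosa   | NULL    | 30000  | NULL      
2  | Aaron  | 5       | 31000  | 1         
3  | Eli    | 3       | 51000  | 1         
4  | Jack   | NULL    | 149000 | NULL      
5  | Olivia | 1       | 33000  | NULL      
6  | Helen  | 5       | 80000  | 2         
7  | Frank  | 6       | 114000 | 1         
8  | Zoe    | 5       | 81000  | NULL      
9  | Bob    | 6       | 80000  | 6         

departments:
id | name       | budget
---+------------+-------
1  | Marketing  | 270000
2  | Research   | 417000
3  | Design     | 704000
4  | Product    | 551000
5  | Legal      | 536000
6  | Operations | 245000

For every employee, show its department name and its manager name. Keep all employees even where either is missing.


Two LEFT JOINs from the same base table employees: one to departments via dept_id, one to employees itself via manager_id. Both are LEFT so every employee is preserved.
Match against departments:
  - employee 1 (Rosa): dept_id=NULL, no match -> kept with NULL
  - employee 2 (Aaron): dept_id=5 -> matches Legal
  - employee 3 (Eli): dept_id=3 -> matches Design
  - employee 4 (Jack): dept_id=NULL, no match -> kept with NULL
  - employee 5 (Olivia): dept_id=1 -> matches Marketing
  - employee 6 (Helen): dept_id=5 -> matches Legal
  - employee 7 (Frank): dept_id=6 -> matches Operations
  - employee 8 (Zoe): dept_id=5 -> matches Legal
  - employee 9 (Bob): dept_id=6 -> matches Operations
Match against employees (self):
  - employee 1 (Rosa): manager_id=NULL -> NULL
  - employee 2 (Aaron): manager_id=1 -> Rosa
  - employee 3 (Eli): manager_id=1 -> Rosa
  - employee 4 (Jack): manager_id=NULL -> NULL
  - employee 5 (Olivia): manager_id=NULL -> NULL
  - employee 6 (Helen): manager_id=2 -> Aaron
  - employee 7 (Frank): manager_id=1 -> Rosa
  - employee 8 (Zoe): manager_id=NULL -> NULL
  - employee 9 (Bob): manager_id=6 -> Helen

SQL:
SELECT a.name, b.name AS department, c.name AS manager
FROM employees a
LEFT JOIN departments b ON a.dept_id = b.id
LEFT JOIN employees c ON a.manager_id = c.id

Result:
name   | department | manager
-------+------------+--------
Rosa   | NULL       | NULL   
Aaron  | Legal      | Rosa   
Eli    | Design     | Rosa   
Jack   | NULL       | NULL   
Olivia | Marketing  | NULL   
Helen  | Legal      | Aaron  
Frank  | Operations | Rosa   
Zoe    | Legal      | NULL   
Bob    | Operations | Helen  


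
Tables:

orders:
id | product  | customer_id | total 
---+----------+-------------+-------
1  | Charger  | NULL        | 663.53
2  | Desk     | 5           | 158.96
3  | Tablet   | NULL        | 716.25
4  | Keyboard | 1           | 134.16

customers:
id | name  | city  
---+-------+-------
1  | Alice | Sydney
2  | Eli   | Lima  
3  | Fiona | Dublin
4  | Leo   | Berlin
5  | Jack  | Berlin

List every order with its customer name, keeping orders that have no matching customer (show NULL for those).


LEFT JOIN keeps every row from orders (the left table); where customer_id has no match in customers, the customer columns become NULL. Walk through each order:
  - order 1 (Charger): customer_id=NULL, no match -> kept with NULL
  - order 2 (Desk): customer_id=5 -> matches Jack
  - order 3 (Tablet): customer_id=NULL, no match -> kept with NULL
  - order 4 (Keyboard): customer_id=1 -> matches Alice
All 4 rows appear; 2 have NULL customer.

SQL:
SELECT a.product, b.name AS customer
FROM orders a
LEFT JOIN customers b ON a.customer_id = b.id

Result:
product  | customer
---------+---------
Charger  | NULL    
Desk     | Jack    
Tablet   | NULL    
Keyboard | Alice   


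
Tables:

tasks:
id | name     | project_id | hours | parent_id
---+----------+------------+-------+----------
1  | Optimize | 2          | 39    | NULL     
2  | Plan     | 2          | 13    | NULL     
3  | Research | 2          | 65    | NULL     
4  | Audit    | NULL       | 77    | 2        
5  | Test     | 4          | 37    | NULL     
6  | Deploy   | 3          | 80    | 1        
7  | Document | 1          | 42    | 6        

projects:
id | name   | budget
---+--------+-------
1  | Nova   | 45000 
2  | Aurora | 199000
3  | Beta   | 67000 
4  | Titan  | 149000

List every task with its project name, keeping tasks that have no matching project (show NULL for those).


LEFT JOIN keeps every row from tasks (the left table); where project_id has no match in projects, the project columns become NULL. Walk through each task:
  - task 1 (Optimize): project_id=2 -> matches Aurora
  - task 2 (Plan): project_id=2 -> matches Aurora
  - task 3 (Research): project_id=2 -> matches Aurora
  - task 4 (Audit): project_id=NULL, no match -> kept with NULL
  - task 5 (Test): project_id=4 -> matches Titan
  - task 6 (Deploy): project_id=3 -> matches Beta
  - task 7 (Document): project_id=1 -> matches Nova
All 7 rows appear; 1 has NULL project.

SQL:
SELECT a.name, b.name AS project
FROM tasks a
LEFT JOIN projects b ON a.project_id = b.id

Result:
name     | project
---------+--------
Optimize | Aurora 
Plan     | Aurora 
Research | Aurora 
Audit    | NULL   
Test     | Titan  
Deploy   | Beta   
Document | Nova   
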